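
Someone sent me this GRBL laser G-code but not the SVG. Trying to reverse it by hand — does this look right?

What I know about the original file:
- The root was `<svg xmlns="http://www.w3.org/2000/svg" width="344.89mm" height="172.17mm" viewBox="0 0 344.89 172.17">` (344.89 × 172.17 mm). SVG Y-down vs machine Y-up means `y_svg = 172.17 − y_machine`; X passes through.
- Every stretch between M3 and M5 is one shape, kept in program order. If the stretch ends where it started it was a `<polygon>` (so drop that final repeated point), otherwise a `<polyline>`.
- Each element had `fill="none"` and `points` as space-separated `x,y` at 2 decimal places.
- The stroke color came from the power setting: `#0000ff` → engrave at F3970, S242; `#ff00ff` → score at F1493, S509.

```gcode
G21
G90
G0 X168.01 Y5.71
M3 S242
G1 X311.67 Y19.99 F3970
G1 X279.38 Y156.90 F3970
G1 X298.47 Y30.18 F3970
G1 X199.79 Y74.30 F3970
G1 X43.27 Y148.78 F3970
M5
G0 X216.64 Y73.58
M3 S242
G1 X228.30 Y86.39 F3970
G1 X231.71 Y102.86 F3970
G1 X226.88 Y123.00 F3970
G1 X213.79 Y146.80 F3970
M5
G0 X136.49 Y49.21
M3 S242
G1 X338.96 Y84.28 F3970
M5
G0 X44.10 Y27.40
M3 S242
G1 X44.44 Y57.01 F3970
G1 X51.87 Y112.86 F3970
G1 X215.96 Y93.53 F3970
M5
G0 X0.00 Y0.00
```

<svg xmlns="http://www.w3.org/2000/svg" width="344.89mm" height="172.17mm" viewBox="0 0 344.89 172.17">
  <polyline points="168.01,166.46 311.67,152.18 279.38,15.27 298.47,141.99 199.79,97.87 43.27,23.39" fill="none" stroke="#0000ff"/>
  <polyline points="216.64,98.59 228.30,85.78 231.71,69.31 226.88,49.17 213.79,25.37" fill="none" stroke="#0000ff"/>
  <polyline points="136.49,122.96 338.96,87.89" fill="none" stroke="#0000ff"/>
  <polyline points="44.10,144.77 44.44,115.16 51.87,59.31 215.96,78.64" fill="none" stroke="#0000ff"/>
</svg>

Each laser-on run becomes one SVG element. Flip Y back into SVG space with y_svg = 172.17 − y_machine. Every run uses S242, so all elements get stroke `#0000ff` (engrave).

Run 1: The run is open, so emit a `<polyline>` with points (Y-flipped): 168.01,166.46 311.67,152.18 279.38,15.27 298.47,141.99 199.79,97.87 43.27,23.39.

Run 2: The run is open, so emit a `<polyline>` with points (Y-flipped): 216.64,98.59 228.30,85.78 231.71,69.31 226.88,49.17 213.79,25.37.

Run 3: The run is open, so emit a `<polyline>` with points (Y-flipped): 136.49,122.96 338.96,87.89.

Run 4: The run is open, so emit a `<polyline>` with points (Y-flipped): 44.10,144.77 44.44,115.16 51.87,59.31 215.96,78.64.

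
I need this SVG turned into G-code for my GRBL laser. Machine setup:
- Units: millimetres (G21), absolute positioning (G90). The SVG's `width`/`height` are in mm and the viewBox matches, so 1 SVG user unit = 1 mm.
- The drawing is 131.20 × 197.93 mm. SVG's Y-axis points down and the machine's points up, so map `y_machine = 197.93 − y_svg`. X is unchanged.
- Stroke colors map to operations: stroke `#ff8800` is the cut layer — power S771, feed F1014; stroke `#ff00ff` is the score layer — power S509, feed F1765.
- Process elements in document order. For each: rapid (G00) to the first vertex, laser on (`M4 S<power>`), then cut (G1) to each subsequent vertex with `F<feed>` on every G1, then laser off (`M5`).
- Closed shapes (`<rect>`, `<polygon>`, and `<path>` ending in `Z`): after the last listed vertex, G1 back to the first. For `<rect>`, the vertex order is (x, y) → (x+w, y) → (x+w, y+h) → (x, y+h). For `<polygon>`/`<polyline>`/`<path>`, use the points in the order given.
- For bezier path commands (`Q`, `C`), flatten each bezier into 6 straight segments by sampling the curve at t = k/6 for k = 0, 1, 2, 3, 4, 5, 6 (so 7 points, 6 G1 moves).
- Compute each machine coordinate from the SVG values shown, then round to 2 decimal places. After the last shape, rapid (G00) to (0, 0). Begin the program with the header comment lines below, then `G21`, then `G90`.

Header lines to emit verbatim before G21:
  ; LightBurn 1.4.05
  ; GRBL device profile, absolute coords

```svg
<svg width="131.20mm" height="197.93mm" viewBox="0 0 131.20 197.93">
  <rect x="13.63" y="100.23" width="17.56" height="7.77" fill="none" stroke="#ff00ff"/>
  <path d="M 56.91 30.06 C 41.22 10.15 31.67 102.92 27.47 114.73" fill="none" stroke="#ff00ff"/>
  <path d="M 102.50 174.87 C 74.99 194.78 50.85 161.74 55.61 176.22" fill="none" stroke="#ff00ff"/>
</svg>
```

viewBox `0 0 131.20 197.93` with mm width/height → 1 unit = 1 mm. Flip: y_m = 197.93 − y_svg.

**Shape 1** — `<rect>` rectangle, stroke `#ff00ff` → score (S509, F1765). Machine vertices: (13.63,97.70) → (31.19,97.70) → (31.19,89.93) → (13.63,89.93) → (13.63,97.70). Closed: final G1 returns to the first vertex.

**Shape 2** — `<path>` cubic bezier, stroke `#ff00ff` → score (S509, F1765). Control points (SVG): P0=(56.91,30.06), P1=(41.22,10.15), P2=(31.67,102.92), P3=(27.47,114.73); sampled at t=k/6. Machine vertices: (56.91,167.87) → (49.57,169.33) → (43.24,157.39) → (37.88,137.43) → (33.48,114.82) → (30.02,94.96) → (27.47,83.20). Open path.

**Shape 3** — `<path>` cubic bezier, stroke `#ff00ff` → score (S509, F1765). Control points (SVG): P0=(102.50,174.87), P1=(74.99,194.78), P2=(50.85,161.74), P3=(55.61,176.22); sampled at t=k/6. Machine vertices: (102.50,23.06) → (89.14,17.05) → (77.06,17.08) → (66.95,20.35) → (59.54,24.07) → (55.52,25.46) → (55.61,21.71). Open path.

; LightBurn 1.4.05
; GRBL device profile, absolute coords
G21
G90
G00 X13.63 Y97.70
M4 S509
G1 X31.19 Y97.70 F1765
G1 X31.19 Y89.93 F1765
G1 X13.63 Y89.93 F1765
G1 X13.63 Y97.70 F1765
M5
G00 X56.91 Y167.87
M4 S509
G1 X49.57 Y169.33 F1765
G1 X43.24 Y157.39 F1765
G1 X37.88 Y137.43 F1765
G1 X33.48 Y114.82 F1765
G1 X30.02 Y94.96 F1765
G1 X27.47 Y83.20 F1765
M5
G00 X102.50 Y23.06
M4 S509
G1 X89.14 Y17.05 F1765
G1 X77.06 Y17.08 F1765
G1 X66.95 Y20.35 F1765
G1 X59.54 Y24.07 F1765
G1 X55.52 Y25.46 F1765
G1 X55.61 Y21.71 F1765
M5
G00 X0.00 Y0.00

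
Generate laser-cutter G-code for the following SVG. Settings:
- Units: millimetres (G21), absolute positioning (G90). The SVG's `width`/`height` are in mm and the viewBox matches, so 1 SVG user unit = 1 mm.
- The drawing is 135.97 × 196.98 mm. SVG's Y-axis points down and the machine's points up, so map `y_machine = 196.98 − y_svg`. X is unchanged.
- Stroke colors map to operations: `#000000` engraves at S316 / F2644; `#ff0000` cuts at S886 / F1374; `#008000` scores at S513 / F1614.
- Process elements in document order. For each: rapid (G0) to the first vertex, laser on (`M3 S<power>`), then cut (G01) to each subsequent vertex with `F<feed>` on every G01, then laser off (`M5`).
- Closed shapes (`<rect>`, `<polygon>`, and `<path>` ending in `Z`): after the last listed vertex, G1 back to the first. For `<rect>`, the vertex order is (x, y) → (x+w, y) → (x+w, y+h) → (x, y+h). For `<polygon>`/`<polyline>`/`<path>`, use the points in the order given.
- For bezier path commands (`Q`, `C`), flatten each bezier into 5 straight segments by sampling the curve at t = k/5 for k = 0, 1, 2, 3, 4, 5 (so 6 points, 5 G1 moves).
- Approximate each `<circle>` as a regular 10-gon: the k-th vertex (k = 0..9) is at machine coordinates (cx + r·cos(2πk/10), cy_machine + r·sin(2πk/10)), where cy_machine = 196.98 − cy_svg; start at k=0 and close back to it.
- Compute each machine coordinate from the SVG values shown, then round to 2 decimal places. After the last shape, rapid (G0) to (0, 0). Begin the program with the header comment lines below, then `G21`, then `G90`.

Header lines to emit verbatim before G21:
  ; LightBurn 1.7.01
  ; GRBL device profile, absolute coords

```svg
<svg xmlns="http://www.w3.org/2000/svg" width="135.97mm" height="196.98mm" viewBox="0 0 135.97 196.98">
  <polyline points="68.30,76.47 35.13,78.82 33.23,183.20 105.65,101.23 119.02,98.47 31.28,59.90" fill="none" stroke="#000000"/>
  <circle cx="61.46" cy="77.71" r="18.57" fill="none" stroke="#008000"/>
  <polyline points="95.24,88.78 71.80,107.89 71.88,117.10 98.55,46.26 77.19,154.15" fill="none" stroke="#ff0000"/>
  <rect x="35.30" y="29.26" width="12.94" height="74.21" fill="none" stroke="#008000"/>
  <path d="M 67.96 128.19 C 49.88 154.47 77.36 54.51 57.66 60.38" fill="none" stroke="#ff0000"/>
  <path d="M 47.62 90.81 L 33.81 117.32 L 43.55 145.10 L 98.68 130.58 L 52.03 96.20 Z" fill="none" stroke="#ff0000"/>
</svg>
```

; LightBurn 1.7.01
; GRBL device profile, absolute coords
G21
G90
G0 X68.30 Y120.51
M3 S316
G01 X35.13 Y118.16 F2644
G01 X33.23 Y13.78 F2644
G01 X105.65 Y95.75 F2644
G01 X119.02 Y98.51 F2644
G01 X31.28 Y137.08 F2644
M5
G0 X80.03 Y119.27
M3 S513
G01 X76.48 Y130.19 F1614
G01 X67.20 Y136.93 F1614
G01 X55.72 Y136.93 F1614
G01 X46.44 Y130.19 F1614
G01 X42.89 Y119.27 F1614
G01 X46.44 Y108.35 F1614
G01 X55.72 Y101.61 F1614
G01 X67.20 Y101.61 F1614
G01 X76.48 Y108.35 F1614
G01 X80.03 Y119.27 F1614
M5
G0 X95.24 Y108.20
M3 S886
G01 X71.80 Y89.09 F1374
G01 X71.88 Y79.88 F1374
G01 X98.55 Y150.72 F1374
G01 X77.19 Y42.83 F1374
M5
G0 X35.30 Y167.72
M3 S513
G01 X48.24 Y167.72 F1614
G01 X48.24 Y93.51 F1614
G01 X35.30 Y93.51 F1614
G01 X35.30 Y167.72 F1614
M5
G0 X67.96 Y68.79
M3 S886
G01 X61.84 Y66.31 F1374
G01 X62.20 Y83.00 F1374
G01 X64.59 Y107.70 F1374
G01 X64.56 Y129.28 F1374
G01 X57.66 Y136.60 F1374
M5
G0 X47.62 Y106.17
M3 S886
G01 X33.81 Y79.66 F1374
G01 X43.55 Y51.88 F1374
G01 X98.68 Y66.40 F1374
G01 X52.03 Y100.78 F1374
G01 X47.62 Y106.17 F1374
M5
G0 X0.00 Y0.00

viewBox `0 0 135.97 196.98` with mm width/height → 1 unit = 1 mm. Flip: y_m = 196.98 − y_svg.

**Shape 1** — `<polyline>` open polyline, stroke `#000000` → engrave (S316, F2644). Machine vertices: (68.30,120.51) → (35.13,118.16) → (33.23,13.78) → (105.65,95.75) → (119.02,98.51) → (31.28,137.08). Open path.

**Shape 2** — `<circle>` circle, stroke `#008000` → score (S513, F1614). Machine vertices: (80.03,119.27) → (76.48,130.19) → (67.20,136.93) → (55.72,136.93) → (46.44,130.19) → (42.89,119.27) → (46.44,108.35) → (55.72,101.61) → (67.20,101.61) → (76.48,108.35) → (80.03,119.27). Closed: final G1 returns to the first vertex.

**Shape 3** — `<polyline>` open polyline, stroke `#ff0000` → cut (S886, F1374). Machine vertices: (95.24,108.20) → (71.80,89.09) → (71.88,79.88) → (98.55,150.72) → (77.19,42.83). Open path.

**Shape 4** — `<rect>` rectangle, stroke `#008000` → score (S513, F1614). Machine vertices: (35.30,167.72) → (48.24,167.72) → (48.24,93.51) → (35.30,93.51) → (35.30,167.72). Closed: final G1 returns to the first vertex.

**Shape 5** — `<path>` cubic bezier, stroke `#ff0000` → cut (S886, F1374). Control points (SVG): P0=(67.96,128.19), P1=(49.88,154.47), P2=(77.36,54.51), P3=(57.66,60.38); sampled at t=k/5. Machine vertices: (67.96,68.79) → (61.84,66.31) → (62.20,83.00) → (64.59,107.70) → (64.56,129.28) → (57.66,136.60). Open path.

**Shape 6** — `<path>` closed polygon, stroke `#ff0000` → cut (S886, F1374). Machine vertices: (47.62,106.17) → (33.81,79.66) → (43.55,51.88) → (98.68,66.40) → (52.03,100.78) → (47.62,106.17). Closed: final G1 returns to the first vertex.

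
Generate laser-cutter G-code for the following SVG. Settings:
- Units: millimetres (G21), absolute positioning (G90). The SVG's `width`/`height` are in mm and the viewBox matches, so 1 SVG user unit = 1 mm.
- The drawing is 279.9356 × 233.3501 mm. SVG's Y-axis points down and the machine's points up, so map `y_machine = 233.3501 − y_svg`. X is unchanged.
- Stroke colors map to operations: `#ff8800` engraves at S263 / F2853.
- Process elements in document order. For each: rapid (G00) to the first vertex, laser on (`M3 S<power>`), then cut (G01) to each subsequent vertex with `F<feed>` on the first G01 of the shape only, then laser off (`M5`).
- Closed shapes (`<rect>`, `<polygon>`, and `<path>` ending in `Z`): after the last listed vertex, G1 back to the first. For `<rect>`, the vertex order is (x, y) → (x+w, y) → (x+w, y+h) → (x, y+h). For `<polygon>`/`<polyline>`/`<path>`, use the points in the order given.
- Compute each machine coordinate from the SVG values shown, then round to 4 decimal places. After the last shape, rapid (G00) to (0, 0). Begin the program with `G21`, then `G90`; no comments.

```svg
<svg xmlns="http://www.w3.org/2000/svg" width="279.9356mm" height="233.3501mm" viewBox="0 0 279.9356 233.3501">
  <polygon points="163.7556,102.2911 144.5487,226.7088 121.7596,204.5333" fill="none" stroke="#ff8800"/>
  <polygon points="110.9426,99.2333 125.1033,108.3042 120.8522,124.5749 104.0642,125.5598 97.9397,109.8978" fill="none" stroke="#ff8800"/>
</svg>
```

G21
G90
G00 X163.7556 Y131.0590
M3 S263
G01 X144.5487 Y6.6413 F2853
G01 X121.7596 Y28.8168
G01 X163.7556 Y131.0590
M5
G00 X110.9426 Y134.1168
M3 S263
G01 X125.1033 Y125.0459 F2853
G01 X120.8522 Y108.7752
G01 X104.0642 Y107.7903
G01 X97.9397 Y123.4523
G01 X110.9426 Y134.1168
M5
G00 X0.0000 Y0.0000

1 u = 1 mm; y_m = 233.3501 − y.

[1] `<polygon>` closed polygon, #ff8800→engrave S263 F2853: (163.7556,131.0590) → (144.5487,6.6413) → (121.7596,28.8168) → (163.7556,131.0590) (closed)

[2] `<polygon>` regular polygon, #ff8800→engrave S263 F2853: (110.9426,134.1168) → (125.1033,125.0459) → (120.8522,108.7752) → (104.0642,107.7903) → (97.9397,123.4523) → (110.9426,134.1168) (closed)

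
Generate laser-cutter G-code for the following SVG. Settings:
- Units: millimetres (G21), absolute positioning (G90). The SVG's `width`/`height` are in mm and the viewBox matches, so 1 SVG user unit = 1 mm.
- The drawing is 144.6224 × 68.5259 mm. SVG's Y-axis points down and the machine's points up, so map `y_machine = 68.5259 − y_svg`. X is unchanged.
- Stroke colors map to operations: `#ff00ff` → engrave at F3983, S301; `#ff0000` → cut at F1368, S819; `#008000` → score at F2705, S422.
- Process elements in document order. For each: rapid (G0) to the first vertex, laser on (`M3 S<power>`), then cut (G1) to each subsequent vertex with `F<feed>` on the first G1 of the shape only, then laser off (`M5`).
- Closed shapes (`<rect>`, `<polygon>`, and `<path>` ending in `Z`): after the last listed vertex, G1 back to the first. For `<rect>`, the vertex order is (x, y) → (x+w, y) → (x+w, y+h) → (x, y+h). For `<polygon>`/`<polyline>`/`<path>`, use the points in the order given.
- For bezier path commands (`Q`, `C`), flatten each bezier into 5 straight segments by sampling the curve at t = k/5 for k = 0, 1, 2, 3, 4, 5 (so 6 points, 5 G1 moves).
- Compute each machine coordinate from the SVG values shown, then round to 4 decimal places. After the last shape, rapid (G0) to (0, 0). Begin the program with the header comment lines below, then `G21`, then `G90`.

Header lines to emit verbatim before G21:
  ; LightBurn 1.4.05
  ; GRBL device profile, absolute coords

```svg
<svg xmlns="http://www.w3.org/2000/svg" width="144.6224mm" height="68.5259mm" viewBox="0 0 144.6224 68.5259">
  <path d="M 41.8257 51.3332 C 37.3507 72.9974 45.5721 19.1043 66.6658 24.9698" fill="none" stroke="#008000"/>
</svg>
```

; LightBurn 1.4.05
; GRBL device profile, absolute coords
G21
G90
G0 X41.8257 Y17.1927
M3 S422
G1 X40.6657 Y12.1785 F2705
G1 X42.5612 Y18.8029
G1 X47.5208 Y30.5708
G1 X55.5528 Y40.9869
G1 X66.6658 Y43.5561
M5
G0 X0.0000 Y0.0000

Since the viewBox matches the mm dimensions, user units are millimetres directly. The only transform is the Y-flip y_m = 68.5259 − y_svg.

Shape 1 is a cubic bezier drawn with `<path>`. Its stroke #008000 means score at S422, F2705. After flipping Y the toolpath is (41.8257,17.1927) → (40.6657,12.1785) → (42.5612,18.8029) → (47.5208,30.5708) → (55.5528,40.9869) → (66.6658,43.5561).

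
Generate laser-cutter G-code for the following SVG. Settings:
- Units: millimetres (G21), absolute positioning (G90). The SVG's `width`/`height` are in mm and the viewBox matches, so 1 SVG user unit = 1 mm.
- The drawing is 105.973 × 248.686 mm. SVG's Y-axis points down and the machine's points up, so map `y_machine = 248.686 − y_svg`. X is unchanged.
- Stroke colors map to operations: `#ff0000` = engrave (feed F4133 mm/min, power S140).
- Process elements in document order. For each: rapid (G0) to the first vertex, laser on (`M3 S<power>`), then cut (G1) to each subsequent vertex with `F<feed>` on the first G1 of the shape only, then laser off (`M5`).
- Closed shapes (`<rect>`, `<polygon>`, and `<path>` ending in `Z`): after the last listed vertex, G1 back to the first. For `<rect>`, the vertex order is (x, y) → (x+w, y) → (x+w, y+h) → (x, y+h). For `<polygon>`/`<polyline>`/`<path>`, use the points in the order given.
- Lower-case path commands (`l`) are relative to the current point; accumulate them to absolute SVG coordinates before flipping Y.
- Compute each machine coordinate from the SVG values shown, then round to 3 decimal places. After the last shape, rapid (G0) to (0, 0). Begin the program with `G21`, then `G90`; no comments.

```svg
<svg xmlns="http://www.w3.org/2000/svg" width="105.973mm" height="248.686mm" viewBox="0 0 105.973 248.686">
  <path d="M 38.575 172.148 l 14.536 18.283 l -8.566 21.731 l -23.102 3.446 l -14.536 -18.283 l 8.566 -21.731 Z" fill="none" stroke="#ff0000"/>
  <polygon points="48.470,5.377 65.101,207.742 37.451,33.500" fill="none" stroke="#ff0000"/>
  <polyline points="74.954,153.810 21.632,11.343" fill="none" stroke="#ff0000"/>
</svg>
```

viewBox `0 0 105.973 248.686` with mm width/height → 1 unit = 1 mm. Flip: y_m = 248.686 − y_svg.

**Shape 1** — `<path>` regular polygon, stroke `#ff0000` → engrave (S140, F4133). Machine vertices: (38.575,76.538) → (53.111,58.255) → (44.545,36.524) → (21.443,33.078) → (6.907,51.361) → (15.473,73.092) → (38.575,76.538). Closed: final G1 returns to the first vertex.

**Shape 2** — `<polygon>` closed polygon, stroke `#ff0000` → engrave (S140, F4133). Machine vertices: (48.470,243.309) → (65.101,40.944) → (37.451,215.186) → (48.470,243.309). Closed: final G1 returns to the first vertex.

**Shape 3** — `<polyline>` line segment, stroke `#ff0000` → engrave (S140, F4133). Machine vertices: (74.954,94.876) → (21.632,237.343). Open path.

G21
G90
G0 X38.575 Y76.538
M3 S140
G1 X53.111 Y58.255 F4133
G1 X44.545 Y36.524
G1 X21.443 Y33.078
G1 X6.907 Y51.361
G1 X15.473 Y73.092
G1 X38.575 Y76.538
M5
G0 X48.470 Y243.309
M3 S140
G1 X65.101 Y40.944 F4133
G1 X37.451 Y215.186
G1 X48.470 Y243.309
M5
G0 X74.954 Y94.876
M3 S140
G1 X21.632 Y237.343 F4133
M5
G0 X0.000 Y0.000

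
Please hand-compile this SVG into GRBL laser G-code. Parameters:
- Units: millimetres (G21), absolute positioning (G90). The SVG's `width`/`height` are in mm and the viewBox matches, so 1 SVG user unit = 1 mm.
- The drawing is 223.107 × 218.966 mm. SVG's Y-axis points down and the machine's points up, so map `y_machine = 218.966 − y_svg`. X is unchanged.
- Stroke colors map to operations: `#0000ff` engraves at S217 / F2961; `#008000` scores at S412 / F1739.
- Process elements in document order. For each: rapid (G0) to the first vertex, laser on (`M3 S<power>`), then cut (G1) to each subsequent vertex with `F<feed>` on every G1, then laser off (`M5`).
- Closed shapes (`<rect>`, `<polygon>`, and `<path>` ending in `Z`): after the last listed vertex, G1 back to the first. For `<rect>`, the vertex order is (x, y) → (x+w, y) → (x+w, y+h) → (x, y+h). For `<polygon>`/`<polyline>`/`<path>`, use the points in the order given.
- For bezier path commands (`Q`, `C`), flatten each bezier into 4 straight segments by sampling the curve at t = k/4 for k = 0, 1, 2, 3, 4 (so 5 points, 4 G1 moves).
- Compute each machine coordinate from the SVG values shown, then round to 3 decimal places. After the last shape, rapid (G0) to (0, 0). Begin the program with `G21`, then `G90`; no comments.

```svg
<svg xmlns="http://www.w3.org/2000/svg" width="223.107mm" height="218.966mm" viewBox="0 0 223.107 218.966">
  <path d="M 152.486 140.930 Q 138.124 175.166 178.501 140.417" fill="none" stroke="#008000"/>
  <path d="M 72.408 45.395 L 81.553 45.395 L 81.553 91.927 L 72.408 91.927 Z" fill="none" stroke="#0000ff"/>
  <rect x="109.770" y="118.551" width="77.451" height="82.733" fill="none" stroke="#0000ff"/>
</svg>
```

Since the viewBox matches the mm dimensions, user units are millimetres directly. The only transform is the Y-flip y_m = 218.966 − y_svg.

Shape 1 is a quadratic bezier drawn with `<path>`. Its stroke #008000 means score at S412, F1739. After flipping Y the toolpath is (152.486,78.036) → (148.726,65.230) → (151.809,61.046) → (161.734,65.486) → (178.501,78.549).

Shape 2 is a rectangle drawn with `<path>`. Its stroke #0000ff means engrave at S217, F2961. After flipping Y the toolpath is (72.408,173.571) → (81.553,173.571) → (81.553,127.039) → (72.408,127.039) → (72.408,173.571), returning to the start.

Shape 3 is a rectangle drawn with `<rect>`. Its stroke #0000ff means engrave at S217, F2961. After flipping Y the toolpath is (109.770,100.415) → (187.221,100.415) → (187.221,17.682) → (109.770,17.682) → (109.770,100.415), returning to the start.

G21
G90
G0 X152.486 Y78.036
M3 S412
G1 X148.726 Y65.230 F1739
G1 X151.809 Y61.046 F1739
G1 X161.734 Y65.486 F1739
G1 X178.501 Y78.549 F1739
M5
G0 X72.408 Y173.571
M3 S217
G1 X81.553 Y173.571 F2961
G1 X81.553 Y127.039 F2961
G1 X72.408 Y127.039 F2961
G1 X72.408 Y173.571 F2961
M5
G0 X109.770 Y100.415
M3 S217
G1 X187.221 Y100.415 F2961
G1 X187.221 Y17.682 F2961
G1 X109.770 Y17.682 F2961
G1 X109.770 Y100.415 F2961
M5
G0 X0.000 Y0.000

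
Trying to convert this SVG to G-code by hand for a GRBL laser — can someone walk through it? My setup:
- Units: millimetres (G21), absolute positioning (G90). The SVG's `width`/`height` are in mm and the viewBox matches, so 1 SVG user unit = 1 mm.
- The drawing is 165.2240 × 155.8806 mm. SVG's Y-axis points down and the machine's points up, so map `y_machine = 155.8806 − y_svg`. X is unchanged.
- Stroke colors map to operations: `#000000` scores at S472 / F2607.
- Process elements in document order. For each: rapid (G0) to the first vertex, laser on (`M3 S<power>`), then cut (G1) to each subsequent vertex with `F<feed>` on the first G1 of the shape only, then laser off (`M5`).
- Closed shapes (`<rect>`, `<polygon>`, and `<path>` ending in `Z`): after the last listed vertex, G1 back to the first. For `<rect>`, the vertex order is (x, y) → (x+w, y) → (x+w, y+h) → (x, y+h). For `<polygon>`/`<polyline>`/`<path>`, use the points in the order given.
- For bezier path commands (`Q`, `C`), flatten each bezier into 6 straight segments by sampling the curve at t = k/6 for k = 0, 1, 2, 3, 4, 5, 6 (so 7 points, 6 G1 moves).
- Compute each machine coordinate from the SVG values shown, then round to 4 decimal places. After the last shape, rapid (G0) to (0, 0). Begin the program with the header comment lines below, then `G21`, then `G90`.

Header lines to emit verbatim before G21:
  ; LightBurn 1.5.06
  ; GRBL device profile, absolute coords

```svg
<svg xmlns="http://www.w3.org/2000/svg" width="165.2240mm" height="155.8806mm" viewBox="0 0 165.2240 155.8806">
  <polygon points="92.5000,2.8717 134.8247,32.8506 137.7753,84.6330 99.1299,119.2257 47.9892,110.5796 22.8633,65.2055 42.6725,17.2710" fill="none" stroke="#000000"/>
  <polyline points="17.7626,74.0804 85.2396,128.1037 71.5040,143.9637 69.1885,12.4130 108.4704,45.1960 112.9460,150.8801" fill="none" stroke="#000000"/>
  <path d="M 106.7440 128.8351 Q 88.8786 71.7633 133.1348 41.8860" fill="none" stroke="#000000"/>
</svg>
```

1 u = 1 mm; y_m = 155.8806 − y.

[1] `<polygon>` regular polygon, #000000→score S472 F2607: (92.5000,153.0089) → (134.8247,123.0300) → (137.7753,71.2476) → (99.1299,36.6549) → (47.9892,45.3010) → (22.8633,90.6751) → (42.6725,138.6096) → (92.5000,153.0089) (closed)

[2] `<polyline>` open polyline, #000000→score S472 F2607: (17.7626,81.8002) → (85.2396,27.7769) → (71.5040,11.9169) → (69.1885,143.4676) → (108.4704,110.6846) → (112.9460,5.0005)

[3] `<path>` quadratic bezier, #000000→score S472 F2607: (106.7440,27.0455) → (102.5145,45.3140) → (101.7361,62.0718) → (104.4090,77.3187) → (110.5331,91.0548) → (120.1083,103.2801) → (133.1348,113.9946)

; LightBurn 1.5.06
; GRBL device profile, absolute coords
G21
G90
G0 X92.5000 Y153.0089
M3 S472
G1 X134.8247 Y123.0300 F2607
G1 X137.7753 Y71.2476
G1 X99.1299 Y36.6549
G1 X47.9892 Y45.3010
G1 X22.8633 Y90.6751
G1 X42.6725 Y138.6096
G1 X92.5000 Y153.0089
M5
G0 X17.7626 Y81.8002
M3 S472
G1 X85.2396 Y27.7769 F2607
G1 X71.5040 Y11.9169
G1 X69.1885 Y143.4676
G1 X108.4704 Y110.6846
G1 X112.9460 Y5.0005
M5
G0 X106.7440 Y27.0455
M3 S472
G1 X102.5145 Y45.3140 F2607
G1 X101.7361 Y62.0718
G1 X104.4090 Y77.3187
G1 X110.5331 Y91.0548
G1 X120.1083 Y103.2801
G1 X133.1348 Y113.9946
M5
G0 X0.0000 Y0.0000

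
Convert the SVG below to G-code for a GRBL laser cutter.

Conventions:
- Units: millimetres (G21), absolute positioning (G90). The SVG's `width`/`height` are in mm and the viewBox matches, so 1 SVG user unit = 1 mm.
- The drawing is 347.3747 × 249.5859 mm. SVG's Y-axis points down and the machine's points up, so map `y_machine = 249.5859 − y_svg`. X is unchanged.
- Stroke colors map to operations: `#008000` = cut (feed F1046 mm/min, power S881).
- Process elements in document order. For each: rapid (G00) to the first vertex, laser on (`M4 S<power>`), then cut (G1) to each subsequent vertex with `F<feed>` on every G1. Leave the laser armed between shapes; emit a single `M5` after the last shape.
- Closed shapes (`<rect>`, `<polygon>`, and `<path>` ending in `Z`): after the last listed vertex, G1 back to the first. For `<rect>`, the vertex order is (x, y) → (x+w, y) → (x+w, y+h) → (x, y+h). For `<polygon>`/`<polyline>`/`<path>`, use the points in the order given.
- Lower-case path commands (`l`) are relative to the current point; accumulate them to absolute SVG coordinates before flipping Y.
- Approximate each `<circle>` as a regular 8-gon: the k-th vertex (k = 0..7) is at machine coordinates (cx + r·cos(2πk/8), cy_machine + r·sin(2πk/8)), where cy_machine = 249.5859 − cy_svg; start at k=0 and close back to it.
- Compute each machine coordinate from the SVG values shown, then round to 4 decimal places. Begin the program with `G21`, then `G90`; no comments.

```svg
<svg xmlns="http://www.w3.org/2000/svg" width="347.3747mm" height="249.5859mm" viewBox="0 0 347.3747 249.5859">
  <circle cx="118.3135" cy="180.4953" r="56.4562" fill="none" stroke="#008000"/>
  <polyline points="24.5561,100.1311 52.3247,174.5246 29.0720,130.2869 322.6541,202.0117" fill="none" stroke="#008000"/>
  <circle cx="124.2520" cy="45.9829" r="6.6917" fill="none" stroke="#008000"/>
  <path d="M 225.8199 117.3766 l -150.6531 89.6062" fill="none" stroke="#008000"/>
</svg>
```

viewBox `0 0 347.3747 249.5859` with mm width/height → 1 unit = 1 mm. Flip: y_m = 249.5859 − y_svg.

**Shape 1** — `<circle>` circle, stroke `#008000` → cut (S881, F1046). Machine vertices: (174.7697,69.0906) → (158.2341,109.0112) → (118.3135,125.5468) → (78.3929,109.0112) → (61.8573,69.0906) → (78.3929,29.1700) → (118.3135,12.6344) → (158.2341,29.1700) → (174.7697,69.0906). Closed: final G1 returns to the first vertex.

**Shape 2** — `<polyline>` open polyline, stroke `#008000` → cut (S881, F1046). Machine vertices: (24.5561,149.4548) → (52.3247,75.0613) → (29.0720,119.2990) → (322.6541,47.5742). Open path.

**Shape 3** — `<circle>` circle, stroke `#008000` → cut (S881, F1046). Machine vertices: (130.9437,203.6030) → (128.9837,208.3347) → (124.2520,210.2947) → (119.5203,208.3347) → (117.5603,203.6030) → (119.5203,198.8713) → (124.2520,196.9113) → (128.9837,198.8713) → (130.9437,203.6030). Closed: final G1 returns to the first vertex.

**Shape 4** — `<path>` line segment, stroke `#008000` → cut (S881, F1046). Machine vertices: (225.8199,132.2093) → (75.1668,42.6031). Open path.

G21
G90
G00 X174.7697 Y69.0906
M4 S881
G1 X158.2341 Y109.0112 F1046
G1 X118.3135 Y125.5468 F1046
G1 X78.3929 Y109.0112 F1046
G1 X61.8573 Y69.0906 F1046
G1 X78.3929 Y29.1700 F1046
G1 X118.3135 Y12.6344 F1046
G1 X158.2341 Y29.1700 F1046
G1 X174.7697 Y69.0906 F1046
G00 X24.5561 Y149.4548
M4 S881
G1 X52.3247 Y75.0613 F1046
G1 X29.0720 Y119.2990 F1046
G1 X322.6541 Y47.5742 F1046
G00 X130.9437 Y203.6030
M4 S881
G1 X128.9837 Y208.3347 F1046
G1 X124.2520 Y210.2947 F1046
G1 X119.5203 Y208.3347 F1046
G1 X117.5603 Y203.6030 F1046
G1 X119.5203 Y198.8713 F1046
G1 X124.2520 Y196.9113 F1046
G1 X128.9837 Y198.8713 F1046
G1 X130.9437 Y203.6030 F1046
G00 X225.8199 Y132.2093
M4 S881
G1 X75.1668 Y42.6031 F1046
M5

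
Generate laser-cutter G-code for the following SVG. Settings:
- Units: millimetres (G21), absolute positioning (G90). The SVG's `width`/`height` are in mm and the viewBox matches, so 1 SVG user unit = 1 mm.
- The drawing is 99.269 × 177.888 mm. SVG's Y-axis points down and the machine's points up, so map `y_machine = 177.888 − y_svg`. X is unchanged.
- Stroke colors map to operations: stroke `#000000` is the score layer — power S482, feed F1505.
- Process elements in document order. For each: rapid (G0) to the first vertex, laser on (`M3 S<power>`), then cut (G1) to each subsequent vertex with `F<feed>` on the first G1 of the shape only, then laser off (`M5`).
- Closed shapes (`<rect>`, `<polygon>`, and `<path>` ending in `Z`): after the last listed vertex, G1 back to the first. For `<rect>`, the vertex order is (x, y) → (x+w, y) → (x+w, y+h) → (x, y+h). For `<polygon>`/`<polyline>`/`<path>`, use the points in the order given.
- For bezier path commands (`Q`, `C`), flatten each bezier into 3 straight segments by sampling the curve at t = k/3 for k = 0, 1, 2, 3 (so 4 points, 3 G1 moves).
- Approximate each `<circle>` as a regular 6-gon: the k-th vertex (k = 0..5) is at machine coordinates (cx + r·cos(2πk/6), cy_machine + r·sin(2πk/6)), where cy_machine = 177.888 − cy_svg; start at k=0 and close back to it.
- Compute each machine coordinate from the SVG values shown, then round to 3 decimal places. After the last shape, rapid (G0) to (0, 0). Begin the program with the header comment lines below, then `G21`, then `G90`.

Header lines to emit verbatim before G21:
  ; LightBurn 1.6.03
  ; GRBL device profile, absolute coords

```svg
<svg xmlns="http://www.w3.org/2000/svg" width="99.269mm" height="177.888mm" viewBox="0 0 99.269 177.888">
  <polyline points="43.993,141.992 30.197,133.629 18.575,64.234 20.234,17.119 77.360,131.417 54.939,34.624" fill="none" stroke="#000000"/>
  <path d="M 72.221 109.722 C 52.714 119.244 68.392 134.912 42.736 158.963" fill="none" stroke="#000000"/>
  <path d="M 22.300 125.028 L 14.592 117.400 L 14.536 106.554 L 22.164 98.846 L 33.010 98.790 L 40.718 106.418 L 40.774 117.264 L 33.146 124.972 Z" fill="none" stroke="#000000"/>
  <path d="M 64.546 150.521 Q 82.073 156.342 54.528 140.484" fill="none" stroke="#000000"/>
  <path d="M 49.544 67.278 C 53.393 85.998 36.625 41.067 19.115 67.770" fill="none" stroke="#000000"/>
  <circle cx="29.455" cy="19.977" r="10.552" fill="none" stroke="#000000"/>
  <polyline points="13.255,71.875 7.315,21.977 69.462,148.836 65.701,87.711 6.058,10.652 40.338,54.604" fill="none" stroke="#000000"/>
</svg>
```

1 u = 1 mm; y_m = 177.888 − y.

[1] `<polyline>` open polyline, #000000→score S482 F1505: (43.993,35.896) → (30.197,44.259) → (18.575,113.654) → (20.234,160.769) → (77.360,46.471) → (54.939,143.264)

[2] `<path>` cubic bezier, #000000→score S482 F1505: (72.221,68.166) → (61.608,56.512) → (57.448,40.265) → (42.736,18.925)

[3] `<path>` regular polygon, #000000→score S482 F1505: (22.300,52.860) → (14.592,60.488) → (14.536,71.334) → (22.164,79.042) → (33.010,79.098) → (40.718,71.470) → (40.774,60.624) → (33.146,52.916) → (22.300,52.860) (closed)

[4] `<path>` quadratic bezier, #000000→score S482 F1505: (64.546,27.367) → (71.223,25.895) → (67.883,29.241) → (54.528,37.404)

[5] `<path>` cubic bezier, #000000→score S482 F1505: (49.544,110.610) → (47.257,108.096) → (35.642,117.954) → (19.115,110.118)

[6] `<circle>` circle, #000000→score S482 F1505: (40.007,157.911) → (34.731,167.049) → (24.179,167.049) → (18.903,157.911) → (24.179,148.773) → (34.731,148.773) → (40.007,157.911) (closed)

[7] `<polyline>` open polyline, #000000→score S482 F1505: (13.255,106.013) → (7.315,155.911) → (69.462,29.052) → (65.701,90.177) → (6.058,167.236) → (40.338,123.284)

; LightBurn 1.6.03
; GRBL device profile, absolute coords
G21
G90
G0 X43.993 Y35.896
M3 S482
G1 X30.197 Y44.259 F1505
G1 X18.575 Y113.654
G1 X20.234 Y160.769
G1 X77.360 Y46.471
G1 X54.939 Y143.264
M5
G0 X72.221 Y68.166
M3 S482
G1 X61.608 Y56.512 F1505
G1 X57.448 Y40.265
G1 X42.736 Y18.925
M5
G0 X22.300 Y52.860
M3 S482
G1 X14.592 Y60.488 F1505
G1 X14.536 Y71.334
G1 X22.164 Y79.042
G1 X33.010 Y79.098
G1 X40.718 Y71.470
G1 X40.774 Y60.624
G1 X33.146 Y52.916
G1 X22.300 Y52.860
M5
G0 X64.546 Y27.367
M3 S482
G1 X71.223 Y25.895 F1505
G1 X67.883 Y29.241
G1 X54.528 Y37.404
M5
G0 X49.544 Y110.610
M3 S482
G1 X47.257 Y108.096 F1505
G1 X35.642 Y117.954
G1 X19.115 Y110.118
M5
G0 X40.007 Y157.911
M3 S482
G1 X34.731 Y167.049 F1505
G1 X24.179 Y167.049
G1 X18.903 Y157.911
G1 X24.179 Y148.773
G1 X34.731 Y148.773
G1 X40.007 Y157.911
M5
G0 X13.255 Y106.013
M3 S482
G1 X7.315 Y155.911 F1505
G1 X69.462 Y29.052
G1 X65.701 Y90.177
G1 X6.058 Y167.236
G1 X40.338 Y123.284
M5
G0 X0.000 Y0.000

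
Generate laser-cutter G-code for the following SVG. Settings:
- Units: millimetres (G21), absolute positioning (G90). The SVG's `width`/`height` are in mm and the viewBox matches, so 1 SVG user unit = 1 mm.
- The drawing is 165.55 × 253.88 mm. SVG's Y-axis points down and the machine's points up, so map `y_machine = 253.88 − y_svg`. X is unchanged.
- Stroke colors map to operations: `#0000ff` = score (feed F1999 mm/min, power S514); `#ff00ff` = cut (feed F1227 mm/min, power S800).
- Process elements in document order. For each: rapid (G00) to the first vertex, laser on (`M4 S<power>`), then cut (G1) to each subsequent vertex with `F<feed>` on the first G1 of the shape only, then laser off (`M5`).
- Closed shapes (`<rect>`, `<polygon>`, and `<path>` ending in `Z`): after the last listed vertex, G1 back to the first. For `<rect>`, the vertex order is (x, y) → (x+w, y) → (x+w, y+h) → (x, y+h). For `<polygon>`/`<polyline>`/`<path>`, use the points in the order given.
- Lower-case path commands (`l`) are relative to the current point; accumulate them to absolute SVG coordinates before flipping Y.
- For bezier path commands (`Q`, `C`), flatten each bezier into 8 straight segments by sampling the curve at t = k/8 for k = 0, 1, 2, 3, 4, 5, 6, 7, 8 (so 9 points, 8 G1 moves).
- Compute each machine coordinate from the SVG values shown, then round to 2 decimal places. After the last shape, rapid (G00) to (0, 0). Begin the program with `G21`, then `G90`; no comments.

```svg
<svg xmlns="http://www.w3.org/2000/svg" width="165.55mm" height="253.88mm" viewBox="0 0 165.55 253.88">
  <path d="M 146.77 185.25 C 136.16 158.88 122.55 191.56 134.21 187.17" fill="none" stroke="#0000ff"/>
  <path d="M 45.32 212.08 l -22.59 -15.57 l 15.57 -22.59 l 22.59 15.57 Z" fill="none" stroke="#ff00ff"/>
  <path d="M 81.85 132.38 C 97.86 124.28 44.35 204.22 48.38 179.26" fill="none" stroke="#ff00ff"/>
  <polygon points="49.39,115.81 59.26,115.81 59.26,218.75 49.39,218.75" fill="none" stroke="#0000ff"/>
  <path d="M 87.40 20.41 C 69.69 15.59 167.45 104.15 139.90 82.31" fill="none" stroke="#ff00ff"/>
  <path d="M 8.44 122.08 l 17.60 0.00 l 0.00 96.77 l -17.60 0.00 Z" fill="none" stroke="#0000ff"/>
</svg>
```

G21
G90
G00 X146.77 Y68.63
M4 S514
G1 X142.71 Y75.94 F1999
G1 X138.69 Y78.84
G1 X135.06 Y78.45
G1 X132.14 Y75.91
G1 X130.26 Y72.34
G1 X129.76 Y68.87
G1 X130.97 Y66.61
G1 X134.21 Y66.71
M5
G00 X45.32 Y41.80
M4 S800
G1 X22.73 Y57.37 F1227
G1 X38.30 Y79.96
G1 X60.89 Y64.39
G1 X45.32 Y41.80
M5
G00 X81.85 Y121.50
M4 S800
G1 X84.84 Y120.79 F1227
G1 X82.81 Y114.08
G1 X77.23 Y103.65
G1 X69.61 Y91.74
G1 X61.42 Y80.62
G1 X54.16 Y72.55
G1 X49.32 Y69.80
G1 X48.38 Y74.62
M5
G00 X49.39 Y138.07
M4 S514
G1 X59.26 Y138.07 F1999
G1 X59.26 Y35.13
G1 X49.39 Y35.13
G1 X49.39 Y138.07
M5
G00 X87.40 Y233.47
M4 S800
G1 X85.70 Y231.30 F1227
G1 X92.01 Y222.76
G1 X103.49 Y210.24
G1 X117.34 Y196.14
G1 X130.73 Y182.83
G1 X140.83 Y172.71
G1 X144.83 Y168.16
G1 X139.90 Y171.57
M5
G00 X8.44 Y131.80
M4 S514
G1 X26.04 Y131.80 F1999
G1 X26.04 Y35.03
G1 X8.44 Y35.03
G1 X8.44 Y131.80
M5
G00 X0.00 Y0.00

viewBox `0 0 165.55 253.88` with mm width/height → 1 unit = 1 mm. Flip: y_m = 253.88 − y_svg.

**Shape 1** — `<path>` cubic bezier, stroke `#0000ff` → score (S514, F1999). Control points (SVG): P0=(146.77,185.25), P1=(136.16,158.88), P2=(122.55,191.56), P3=(134.21,187.17); sampled at t=k/8. Machine vertices: (146.77,68.63) → (142.71,75.94) → (138.69,78.84) → (135.06,78.45) → (132.14,75.91) → (130.26,72.34) → (129.76,68.87) → (130.97,66.61) → (134.21,66.71). Open path.

**Shape 2** — `<path>` regular polygon, stroke `#ff00ff` → cut (S800, F1227). Machine vertices: (45.32,41.80) → (22.73,57.37) → (38.30,79.96) → (60.89,64.39) → (45.32,41.80). Closed: final G1 returns to the first vertex.

**Shape 3** — `<path>` cubic bezier, stroke `#ff00ff` → cut (S800, F1227). Control points (SVG): P0=(81.85,132.38), P1=(97.86,124.28), P2=(44.35,204.22), P3=(48.38,179.26); sampled at t=k/8. Machine vertices: (81.85,121.50) → (84.84,120.79) → (82.81,114.08) → (77.23,103.65) → (69.61,91.74) → (61.42,80.62) → (54.16,72.55) → (49.32,69.80) → (48.38,74.62). Open path.

**Shape 4** — `<polygon>` rectangle, stroke `#0000ff` → score (S514, F1999). Machine vertices: (49.39,138.07) → (59.26,138.07) → (59.26,35.13) → (49.39,35.13) → (49.39,138.07). Closed: final G1 returns to the first vertex.

**Shape 5** — `<path>` cubic bezier, stroke `#ff00ff` → cut (S800, F1227). Control points (SVG): P0=(87.40,20.41), P1=(69.69,15.59), P2=(167.45,104.15), P3=(139.90,82.31); sampled at t=k/8. Machine vertices: (87.40,233.47) → (85.70,231.30) → (92.01,222.76) → (103.49,210.24) → (117.34,196.14) → (130.73,182.83) → (140.83,172.71) → (144.83,168.16) → (139.90,171.57). Open path.

**Shape 6** — `<path>` rectangle, stroke `#0000ff` → score (S514, F1999). Machine vertices: (8.44,131.80) → (26.04,131.80) → (26.04,35.03) → (8.44,35.03) → (8.44,131.80). Closed: final G1 returns to the first vertex.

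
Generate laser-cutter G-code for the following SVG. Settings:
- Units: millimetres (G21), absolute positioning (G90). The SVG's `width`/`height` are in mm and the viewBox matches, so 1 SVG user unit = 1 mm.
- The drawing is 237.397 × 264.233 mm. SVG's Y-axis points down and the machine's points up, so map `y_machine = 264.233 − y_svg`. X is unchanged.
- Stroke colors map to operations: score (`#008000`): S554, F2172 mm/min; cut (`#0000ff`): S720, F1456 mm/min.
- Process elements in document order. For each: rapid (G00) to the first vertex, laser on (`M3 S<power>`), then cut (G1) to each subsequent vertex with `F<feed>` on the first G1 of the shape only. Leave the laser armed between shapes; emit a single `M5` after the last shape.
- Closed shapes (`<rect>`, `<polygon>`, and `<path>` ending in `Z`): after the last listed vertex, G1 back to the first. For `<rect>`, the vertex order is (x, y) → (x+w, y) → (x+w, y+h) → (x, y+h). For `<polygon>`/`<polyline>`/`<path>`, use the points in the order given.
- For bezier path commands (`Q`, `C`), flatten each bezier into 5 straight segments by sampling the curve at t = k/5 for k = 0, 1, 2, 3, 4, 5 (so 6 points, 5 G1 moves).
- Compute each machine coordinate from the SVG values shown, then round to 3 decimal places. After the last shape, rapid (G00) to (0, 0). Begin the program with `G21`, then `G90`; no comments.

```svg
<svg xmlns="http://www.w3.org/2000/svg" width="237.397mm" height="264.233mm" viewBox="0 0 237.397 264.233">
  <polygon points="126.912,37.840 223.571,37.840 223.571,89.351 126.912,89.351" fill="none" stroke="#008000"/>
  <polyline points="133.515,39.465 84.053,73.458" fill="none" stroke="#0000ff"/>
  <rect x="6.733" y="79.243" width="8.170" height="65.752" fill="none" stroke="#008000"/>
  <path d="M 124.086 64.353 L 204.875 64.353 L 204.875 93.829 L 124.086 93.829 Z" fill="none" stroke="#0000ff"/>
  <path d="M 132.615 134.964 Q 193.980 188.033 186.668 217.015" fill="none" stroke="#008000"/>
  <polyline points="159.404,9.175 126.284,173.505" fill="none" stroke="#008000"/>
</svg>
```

G21
G90
G00 X126.912 Y226.393
M3 S554
G1 X223.571 Y226.393 F2172
G1 X223.571 Y174.882
G1 X126.912 Y174.882
G1 X126.912 Y226.393
G00 X133.515 Y224.768
M3 S720
G1 X84.053 Y190.775 F1456
G00 X6.733 Y184.990
M3 S554
G1 X14.903 Y184.990 F2172
G1 X14.903 Y119.238
G1 X6.733 Y119.238
G1 X6.733 Y184.990
G00 X124.086 Y199.880
M3 S720
G1 X204.875 Y199.880 F1456
G1 X204.875 Y170.404
G1 X124.086 Y170.404
G1 X124.086 Y199.880
G00 X132.615 Y129.269
M3 S554
G1 X154.414 Y109.005 F2172
G1 X170.719 Y90.668
G1 X181.529 Y74.258
G1 X186.846 Y59.774
G1 X186.668 Y47.218
G00 X159.404 Y255.058
M3 S554
G1 X126.284 Y90.728 F2172
M5
G00 X0.000 Y0.000

viewBox `0 0 237.397 264.233` with mm width/height → 1 unit = 1 mm. Flip: y_m = 264.233 − y_svg.

**Shape 1** — `<polygon>` rectangle, stroke `#008000` → score (S554, F2172). Machine vertices: (126.912,226.393) → (223.571,226.393) → (223.571,174.882) → (126.912,174.882) → (126.912,226.393). Closed: final G1 returns to the first vertex.

**Shape 2** — `<polyline>` line segment, stroke `#0000ff` → cut (S720, F1456). Machine vertices: (133.515,224.768) → (84.053,190.775). Open path.

**Shape 3** — `<rect>` rectangle, stroke `#008000` → score (S554, F2172). Machine vertices: (6.733,184.990) → (14.903,184.990) → (14.903,119.238) → (6.733,119.238) → (6.733,184.990). Closed: final G1 returns to the first vertex.

**Shape 4** — `<path>` rectangle, stroke `#0000ff` → cut (S720, F1456). Machine vertices: (124.086,199.880) → (204.875,199.880) → (204.875,170.404) → (124.086,170.404) → (124.086,199.880). Closed: final G1 returns to the first vertex.

**Shape 5** — `<path>` quadratic bezier, stroke `#008000` → score (S554, F2172). Control points (SVG): P0=(132.615,134.964), P1=(193.980,188.033), P2=(186.668,217.015); sampled at t=k/5. Machine vertices: (132.615,129.269) → (154.414,109.005) → (170.719,90.668) → (181.529,74.258) → (186.846,59.774) → (186.668,47.218). Open path.

**Shape 6** — `<polyline>` line segment, stroke `#008000` → score (S554, F2172). Machine vertices: (159.404,255.058) → (126.284,90.728). Open path.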